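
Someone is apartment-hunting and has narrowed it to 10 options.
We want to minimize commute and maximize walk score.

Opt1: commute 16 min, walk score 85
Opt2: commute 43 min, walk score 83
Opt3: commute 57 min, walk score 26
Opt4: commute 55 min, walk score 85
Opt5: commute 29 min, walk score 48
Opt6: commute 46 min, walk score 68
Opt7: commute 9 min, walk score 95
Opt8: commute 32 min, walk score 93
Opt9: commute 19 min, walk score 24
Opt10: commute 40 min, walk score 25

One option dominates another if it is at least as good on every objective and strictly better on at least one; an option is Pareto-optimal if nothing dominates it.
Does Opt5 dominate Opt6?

Opt5 vs Opt6: Opt5 is worse on walk score (48 vs 68), so it does not dominate Opt6.

No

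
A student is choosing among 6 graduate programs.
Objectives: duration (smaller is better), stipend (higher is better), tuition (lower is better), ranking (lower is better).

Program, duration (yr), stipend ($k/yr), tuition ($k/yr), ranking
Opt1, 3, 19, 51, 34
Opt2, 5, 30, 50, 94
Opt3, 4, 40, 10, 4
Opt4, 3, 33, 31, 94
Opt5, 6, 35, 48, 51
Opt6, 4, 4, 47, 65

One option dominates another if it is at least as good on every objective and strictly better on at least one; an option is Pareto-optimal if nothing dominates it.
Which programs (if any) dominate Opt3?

Opt1: worse on stipend (19 vs 40).
Opt2: worse on duration (5 vs 4).
Opt4: worse on stipend (33 vs 40).
Opt5: worse on duration (6 vs 4).
Opt6: worse on stipend (4 vs 40).
No option dominates Opt3.

none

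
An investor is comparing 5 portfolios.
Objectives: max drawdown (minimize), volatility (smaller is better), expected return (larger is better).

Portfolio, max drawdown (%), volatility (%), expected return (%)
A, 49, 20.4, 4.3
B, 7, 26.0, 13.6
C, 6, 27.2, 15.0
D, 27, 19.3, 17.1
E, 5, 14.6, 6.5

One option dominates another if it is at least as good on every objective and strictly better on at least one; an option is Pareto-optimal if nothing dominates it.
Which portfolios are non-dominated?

B, C, D, E

A: dominated by D (max drawdown 27≤49, volatility 19.3≤20.4, expected return 17.1≥4.3).
B: not dominated.
C: not dominated.
D: not dominated (best expected return).
E: not dominated (best max drawdown).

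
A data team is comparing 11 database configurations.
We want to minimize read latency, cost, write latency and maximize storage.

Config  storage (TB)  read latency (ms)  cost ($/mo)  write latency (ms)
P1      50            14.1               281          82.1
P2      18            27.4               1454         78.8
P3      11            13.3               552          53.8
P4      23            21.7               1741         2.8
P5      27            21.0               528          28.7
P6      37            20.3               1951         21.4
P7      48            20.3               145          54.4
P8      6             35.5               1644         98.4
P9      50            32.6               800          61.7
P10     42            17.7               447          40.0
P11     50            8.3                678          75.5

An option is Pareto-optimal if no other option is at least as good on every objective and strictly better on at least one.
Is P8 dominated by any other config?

Yes

P1 vs P8: storage 50≥6, read latency 14.1≤35.5, cost 281≤1644, write latency 82.1≤98.4 — P1 is at least as good on every objective and strictly better on at least one, so P1 dominates P8.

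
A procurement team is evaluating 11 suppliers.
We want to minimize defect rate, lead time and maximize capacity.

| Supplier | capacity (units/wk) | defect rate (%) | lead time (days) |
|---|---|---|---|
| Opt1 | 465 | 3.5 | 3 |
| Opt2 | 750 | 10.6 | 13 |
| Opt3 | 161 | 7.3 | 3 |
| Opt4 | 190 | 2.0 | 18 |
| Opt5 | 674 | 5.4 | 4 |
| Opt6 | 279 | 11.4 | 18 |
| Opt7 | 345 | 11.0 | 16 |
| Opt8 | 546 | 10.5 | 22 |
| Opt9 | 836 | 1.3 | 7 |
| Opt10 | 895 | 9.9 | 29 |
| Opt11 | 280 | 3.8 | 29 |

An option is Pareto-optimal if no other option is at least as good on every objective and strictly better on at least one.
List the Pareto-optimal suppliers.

Opt1, Opt5, Opt9, Opt10

Opt1: not dominated.
Opt2: dominated by Opt9 (capacity 836≥750, defect rate 1.3≤10.6, lead time 7≤13).
Opt3: dominated by Opt1 (capacity 465≥161, defect rate 3.5≤7.3, lead time 3≤3).
Opt4: dominated by Opt9 (capacity 836≥190, defect rate 1.3≤2.0, lead time 7≤18).
Opt5: not dominated.
Opt6: dominated by Opt1 (capacity 465≥279, defect rate 3.5≤11.4, lead time 3≤18).
Opt7: dominated by Opt1 (capacity 465≥345, defect rate 3.5≤11.0, lead time 3≤16).
Opt8: dominated by Opt5 (capacity 674≥546, defect rate 5.4≤10.5, lead time 4≤22).
Opt9: not dominated (best defect rate).
Opt10: not dominated (best capacity).
Opt11: dominated by Opt1 (capacity 465≥280, defect rate 3.5≤3.8, lead time 3≤29).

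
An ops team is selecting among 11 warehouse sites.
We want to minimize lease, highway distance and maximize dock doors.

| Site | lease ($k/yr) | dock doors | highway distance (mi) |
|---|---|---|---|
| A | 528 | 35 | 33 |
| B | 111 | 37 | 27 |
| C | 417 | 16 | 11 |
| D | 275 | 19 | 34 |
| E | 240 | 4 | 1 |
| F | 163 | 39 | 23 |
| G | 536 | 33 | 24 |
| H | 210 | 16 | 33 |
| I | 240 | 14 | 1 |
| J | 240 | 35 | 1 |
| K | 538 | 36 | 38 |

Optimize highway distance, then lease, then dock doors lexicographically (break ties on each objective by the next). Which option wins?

First minimize highway distance: best is 1, kept {E, I, J}.
Then minimize lease: best is 240, kept {E, I, J}.
Then maximize dock doors: best is 35, kept {J}.

J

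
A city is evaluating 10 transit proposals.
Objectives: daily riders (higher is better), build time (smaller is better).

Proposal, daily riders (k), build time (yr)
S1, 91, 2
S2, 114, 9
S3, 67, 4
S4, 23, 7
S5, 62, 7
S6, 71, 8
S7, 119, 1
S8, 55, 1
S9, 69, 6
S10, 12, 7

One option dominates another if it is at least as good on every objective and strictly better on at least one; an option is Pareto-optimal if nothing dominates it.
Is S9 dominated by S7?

S7 vs S9: daily riders 119≥69, build time 1≤6 — S7 is at least as good on every objective with at least one strict improvement.

Yes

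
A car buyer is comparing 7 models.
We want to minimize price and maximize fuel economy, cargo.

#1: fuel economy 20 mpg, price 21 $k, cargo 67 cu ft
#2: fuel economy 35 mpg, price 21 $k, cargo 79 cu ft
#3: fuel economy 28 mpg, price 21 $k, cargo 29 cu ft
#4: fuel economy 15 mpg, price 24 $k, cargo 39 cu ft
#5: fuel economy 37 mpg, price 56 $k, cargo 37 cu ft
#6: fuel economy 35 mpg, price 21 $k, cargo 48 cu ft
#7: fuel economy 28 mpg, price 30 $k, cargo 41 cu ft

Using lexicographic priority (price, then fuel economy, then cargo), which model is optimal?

First minimize price: best is 21, kept {#1, #2, #3, #6}.
Then maximize fuel economy: best is 35, kept {#2, #6}.
Then maximize cargo: best is 79, kept {#2}.

#2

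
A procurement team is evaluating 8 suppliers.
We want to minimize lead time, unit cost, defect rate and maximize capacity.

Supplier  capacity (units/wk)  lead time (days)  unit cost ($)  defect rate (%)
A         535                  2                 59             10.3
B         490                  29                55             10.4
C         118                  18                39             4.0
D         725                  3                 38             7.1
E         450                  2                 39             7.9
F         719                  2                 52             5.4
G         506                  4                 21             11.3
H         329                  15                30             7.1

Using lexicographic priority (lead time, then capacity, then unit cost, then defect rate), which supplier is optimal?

First minimize lead time: best is 2, kept {A, E, F}.
Then maximize capacity: best is 719, kept {F}.

F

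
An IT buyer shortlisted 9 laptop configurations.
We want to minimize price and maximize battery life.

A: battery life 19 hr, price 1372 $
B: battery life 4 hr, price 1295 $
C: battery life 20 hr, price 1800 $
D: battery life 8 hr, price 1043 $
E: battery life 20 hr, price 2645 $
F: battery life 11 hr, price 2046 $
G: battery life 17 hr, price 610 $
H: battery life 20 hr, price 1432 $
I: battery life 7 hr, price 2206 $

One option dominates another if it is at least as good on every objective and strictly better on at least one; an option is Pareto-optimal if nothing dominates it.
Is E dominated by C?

Yes

C vs E: battery life 20≥20, price 1800≤2645 — C is at least as good on every objective with at least one strict improvement.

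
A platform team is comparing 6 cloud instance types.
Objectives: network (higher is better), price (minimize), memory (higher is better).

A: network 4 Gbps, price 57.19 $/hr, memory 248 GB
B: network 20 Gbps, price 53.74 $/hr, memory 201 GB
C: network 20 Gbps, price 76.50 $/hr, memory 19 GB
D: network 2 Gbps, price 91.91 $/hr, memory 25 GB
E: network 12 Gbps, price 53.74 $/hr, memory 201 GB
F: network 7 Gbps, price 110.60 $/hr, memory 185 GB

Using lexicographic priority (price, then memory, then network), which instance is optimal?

First minimize price: best is 53.74, kept {B, E}.
Then maximize memory: best is 201, kept {B, E}.
Then maximize network: best is 20, kept {B}.

B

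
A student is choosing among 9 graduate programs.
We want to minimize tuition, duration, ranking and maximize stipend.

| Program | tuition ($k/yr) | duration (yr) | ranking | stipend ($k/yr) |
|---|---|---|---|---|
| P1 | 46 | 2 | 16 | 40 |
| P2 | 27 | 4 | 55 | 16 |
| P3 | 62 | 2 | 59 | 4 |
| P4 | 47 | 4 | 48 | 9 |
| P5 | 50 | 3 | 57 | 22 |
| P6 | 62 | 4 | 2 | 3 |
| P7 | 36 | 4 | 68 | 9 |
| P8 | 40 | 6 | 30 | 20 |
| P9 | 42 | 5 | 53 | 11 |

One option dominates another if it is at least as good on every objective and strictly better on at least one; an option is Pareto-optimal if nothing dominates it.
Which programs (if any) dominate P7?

P2: tuition 27≤36, duration 4≤4, ranking 55≤68, stipend 16≥9 — dominates P7.
Others (P1, P3, P4, P5, P6, P8, P9) are each worse than P7 on at least one objective.

P2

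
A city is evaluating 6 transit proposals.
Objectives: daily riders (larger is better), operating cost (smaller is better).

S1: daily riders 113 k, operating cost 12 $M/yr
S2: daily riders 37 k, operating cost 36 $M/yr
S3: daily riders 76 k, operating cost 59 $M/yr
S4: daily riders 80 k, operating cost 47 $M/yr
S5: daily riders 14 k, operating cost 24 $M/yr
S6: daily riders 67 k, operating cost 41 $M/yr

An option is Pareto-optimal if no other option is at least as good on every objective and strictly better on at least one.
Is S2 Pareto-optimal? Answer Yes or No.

No

S1 vs S2: daily riders 113≥37, operating cost 12≤36 — S1 is at least as good on every objective and strictly better on at least one, so S1 dominates S2.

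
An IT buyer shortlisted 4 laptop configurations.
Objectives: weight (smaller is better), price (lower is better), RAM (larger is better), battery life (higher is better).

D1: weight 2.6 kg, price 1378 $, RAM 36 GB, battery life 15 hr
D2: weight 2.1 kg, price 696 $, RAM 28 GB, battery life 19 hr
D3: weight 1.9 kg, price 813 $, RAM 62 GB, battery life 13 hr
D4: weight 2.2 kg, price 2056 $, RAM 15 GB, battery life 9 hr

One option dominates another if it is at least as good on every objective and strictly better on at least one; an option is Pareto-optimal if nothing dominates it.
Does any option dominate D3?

D1: worse on weight (2.6 vs 1.9).
D2: worse on weight (2.1 vs 1.9).
D4: worse on weight (2.2 vs 1.9).
No option is at least as good as D3 on every objective and strictly better on one.

No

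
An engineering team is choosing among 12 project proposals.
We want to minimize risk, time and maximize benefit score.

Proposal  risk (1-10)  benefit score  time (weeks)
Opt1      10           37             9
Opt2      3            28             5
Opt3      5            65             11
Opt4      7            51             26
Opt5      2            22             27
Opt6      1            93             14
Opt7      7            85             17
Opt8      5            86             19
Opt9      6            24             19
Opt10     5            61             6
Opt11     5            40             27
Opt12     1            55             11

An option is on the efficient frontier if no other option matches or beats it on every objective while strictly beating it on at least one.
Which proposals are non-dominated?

Opt1: dominated by Opt10 (risk 5≤10, benefit score 61≥37, time 6≤9).
Opt2: not dominated (best time).
Opt3: not dominated.
Opt4: dominated by Opt3 (risk 5≤7, benefit score 65≥51, time 11≤26).
Opt5: dominated by Opt6 (risk 1≤2, benefit score 93≥22, time 14≤27).
Opt6: not dominated (best benefit score).
Opt7: dominated by Opt6 (risk 1≤7, benefit score 93≥85, time 14≤17).
Opt8: dominated by Opt6 (risk 1≤5, benefit score 93≥86, time 14≤19).
Opt9: dominated by Opt2 (risk 3≤6, benefit score 28≥24, time 5≤19).
Opt10: not dominated.
Opt11: dominated by Opt3 (risk 5≤5, benefit score 65≥40, time 11≤27).
Opt12: not dominated.

Opt2, Opt3, Opt6, Opt10, Opt12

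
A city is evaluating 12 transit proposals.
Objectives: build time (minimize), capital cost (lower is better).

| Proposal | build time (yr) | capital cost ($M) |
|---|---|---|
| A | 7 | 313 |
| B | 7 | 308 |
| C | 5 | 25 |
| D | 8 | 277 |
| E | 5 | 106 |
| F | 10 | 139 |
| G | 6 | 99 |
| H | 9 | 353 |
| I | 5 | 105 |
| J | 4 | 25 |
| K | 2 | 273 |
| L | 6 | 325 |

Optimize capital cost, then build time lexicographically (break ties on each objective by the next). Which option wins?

J

First minimize capital cost: best is 25, kept {C, J}.
Then minimize build time: best is 4, kept {J}.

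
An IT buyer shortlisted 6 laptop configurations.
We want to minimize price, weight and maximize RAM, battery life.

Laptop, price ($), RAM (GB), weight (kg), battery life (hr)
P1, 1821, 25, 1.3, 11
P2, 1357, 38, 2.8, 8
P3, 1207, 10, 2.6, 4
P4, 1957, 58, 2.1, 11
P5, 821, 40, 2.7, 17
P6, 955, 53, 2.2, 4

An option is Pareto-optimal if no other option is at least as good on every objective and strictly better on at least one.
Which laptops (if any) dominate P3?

P6

P6: price 955≤1207, RAM 53≥10, weight 2.2≤2.6, battery life 4≥4 — dominates P3.
Others (P1, P2, P4, P5) are each worse than P3 on at least one objective.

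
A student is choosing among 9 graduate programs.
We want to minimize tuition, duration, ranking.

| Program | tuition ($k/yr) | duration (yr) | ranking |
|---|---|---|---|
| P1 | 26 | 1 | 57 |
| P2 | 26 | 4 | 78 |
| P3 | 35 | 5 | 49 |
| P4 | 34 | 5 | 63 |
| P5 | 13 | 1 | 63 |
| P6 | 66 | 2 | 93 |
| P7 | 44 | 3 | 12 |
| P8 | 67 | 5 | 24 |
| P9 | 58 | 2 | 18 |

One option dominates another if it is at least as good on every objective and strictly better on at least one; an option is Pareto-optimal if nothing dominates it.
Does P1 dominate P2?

P1 vs P2: tuition 26≤26, duration 1≤4, ranking 57≤78 — P1 is at least as good on every objective with at least one strict improvement.

Yes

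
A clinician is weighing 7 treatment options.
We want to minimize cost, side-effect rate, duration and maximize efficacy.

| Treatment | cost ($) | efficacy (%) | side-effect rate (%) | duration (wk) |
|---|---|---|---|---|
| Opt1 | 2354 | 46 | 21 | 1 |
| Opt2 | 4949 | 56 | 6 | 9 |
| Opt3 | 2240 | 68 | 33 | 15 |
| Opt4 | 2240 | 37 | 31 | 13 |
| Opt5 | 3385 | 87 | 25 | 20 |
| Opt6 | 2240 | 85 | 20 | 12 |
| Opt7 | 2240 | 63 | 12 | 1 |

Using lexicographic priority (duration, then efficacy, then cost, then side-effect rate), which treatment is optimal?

Opt7

First minimize duration: best is 1, kept {Opt1, Opt7}.
Then maximize efficacy: best is 63, kept {Opt7}.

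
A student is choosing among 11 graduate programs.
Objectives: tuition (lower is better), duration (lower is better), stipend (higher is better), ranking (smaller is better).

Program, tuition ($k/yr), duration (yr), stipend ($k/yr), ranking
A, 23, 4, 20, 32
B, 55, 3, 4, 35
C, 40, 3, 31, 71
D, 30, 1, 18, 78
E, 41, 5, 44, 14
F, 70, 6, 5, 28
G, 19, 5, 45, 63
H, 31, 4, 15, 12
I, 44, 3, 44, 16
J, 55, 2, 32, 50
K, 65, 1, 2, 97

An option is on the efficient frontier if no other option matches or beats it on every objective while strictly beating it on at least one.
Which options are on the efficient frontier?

A: not dominated.
B: dominated by I (tuition 44≤55, duration 3≤3, stipend 44≥4, ranking 16≤35).
C: not dominated.
D: not dominated.
E: not dominated.
F: dominated by E (tuition 41≤70, duration 5≤6, stipend 44≥5, ranking 14≤28).
G: not dominated (best tuition).
H: not dominated (best ranking).
I: not dominated.
J: not dominated.
K: dominated by D (tuition 30≤65, duration 1≤1, stipend 18≥2, ranking 78≤97).

A, C, D, E, G, H, I, J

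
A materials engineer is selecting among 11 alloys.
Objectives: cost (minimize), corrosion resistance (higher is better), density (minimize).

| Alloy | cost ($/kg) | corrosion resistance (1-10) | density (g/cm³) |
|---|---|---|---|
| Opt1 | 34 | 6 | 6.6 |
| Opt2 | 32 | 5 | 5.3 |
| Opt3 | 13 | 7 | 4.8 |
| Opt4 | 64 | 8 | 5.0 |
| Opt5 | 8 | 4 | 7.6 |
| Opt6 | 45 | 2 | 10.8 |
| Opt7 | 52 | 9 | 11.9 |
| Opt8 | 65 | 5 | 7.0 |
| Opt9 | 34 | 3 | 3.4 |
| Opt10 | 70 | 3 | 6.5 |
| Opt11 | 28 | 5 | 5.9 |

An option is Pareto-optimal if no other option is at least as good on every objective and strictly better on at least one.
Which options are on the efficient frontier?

Opt3, Opt4, Opt5, Opt7, Opt9

Opt1: dominated by Opt3 (cost 13≤34, corrosion resistance 7≥6, density 4.8≤6.6).
Opt2: dominated by Opt3 (cost 13≤32, corrosion resistance 7≥5, density 4.8≤5.3).
Opt3: not dominated.
Opt4: not dominated.
Opt5: not dominated (best cost).
Opt6: dominated by Opt1 (cost 34≤45, corrosion resistance 6≥2, density 6.6≤10.8).
Opt7: not dominated (best corrosion resistance).
Opt8: dominated by Opt1 (cost 34≤65, corrosion resistance 6≥5, density 6.6≤7.0).
Opt9: not dominated (best density).
Opt10: dominated by Opt2 (cost 32≤70, corrosion resistance 5≥3, density 5.3≤6.5).
Opt11: dominated by Opt3 (cost 13≤28, corrosion resistance 7≥5, density 4.8≤5.9).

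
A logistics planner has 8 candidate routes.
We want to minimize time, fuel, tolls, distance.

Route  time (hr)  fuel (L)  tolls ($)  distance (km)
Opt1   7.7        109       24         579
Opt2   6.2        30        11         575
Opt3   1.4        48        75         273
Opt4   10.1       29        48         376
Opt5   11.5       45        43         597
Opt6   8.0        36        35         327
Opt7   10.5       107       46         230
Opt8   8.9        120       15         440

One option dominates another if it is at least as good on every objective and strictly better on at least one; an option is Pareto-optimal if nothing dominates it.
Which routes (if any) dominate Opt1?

Opt2

Opt2: time 6.2≤7.7, fuel 30≤109, tolls 11≤24, distance 575≤579 — dominates Opt1.
Others (Opt3, Opt4, Opt5, Opt6, Opt7, Opt8) are each worse than Opt1 on at least one objective.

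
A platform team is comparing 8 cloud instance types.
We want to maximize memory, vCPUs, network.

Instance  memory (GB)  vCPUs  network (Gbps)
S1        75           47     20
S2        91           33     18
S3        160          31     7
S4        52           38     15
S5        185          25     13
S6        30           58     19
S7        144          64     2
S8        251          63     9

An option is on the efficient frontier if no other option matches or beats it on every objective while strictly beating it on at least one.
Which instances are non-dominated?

S1: not dominated (best network).
S2: not dominated.
S3: dominated by S8 (memory 251≥160, vCPUs 63≥31, network 9≥7).
S4: dominated by S1 (memory 75≥52, vCPUs 47≥38, network 20≥15).
S5: not dominated.
S6: not dominated.
S7: not dominated (best vCPUs).
S8: not dominated (best memory).

S1, S2, S5, S6, S7, S8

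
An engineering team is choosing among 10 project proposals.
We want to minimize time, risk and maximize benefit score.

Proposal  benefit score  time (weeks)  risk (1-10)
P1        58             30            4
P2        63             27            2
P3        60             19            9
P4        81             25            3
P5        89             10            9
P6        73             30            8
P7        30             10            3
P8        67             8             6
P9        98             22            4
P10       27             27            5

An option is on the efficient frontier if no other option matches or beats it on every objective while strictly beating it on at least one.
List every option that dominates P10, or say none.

P2, P4, P7, P9

P2: benefit score 63≥27, time 27≤27, risk 2≤5 — dominates P10.
P4: benefit score 81≥27, time 25≤27, risk 3≤5 — dominates P10.
P7: benefit score 30≥27, time 10≤27, risk 3≤5 — dominates P10.
P9: benefit score 98≥27, time 22≤27, risk 4≤5 — dominates P10.
Others (P1, P3, P5, P6, P8) are each worse than P10 on at least one objective.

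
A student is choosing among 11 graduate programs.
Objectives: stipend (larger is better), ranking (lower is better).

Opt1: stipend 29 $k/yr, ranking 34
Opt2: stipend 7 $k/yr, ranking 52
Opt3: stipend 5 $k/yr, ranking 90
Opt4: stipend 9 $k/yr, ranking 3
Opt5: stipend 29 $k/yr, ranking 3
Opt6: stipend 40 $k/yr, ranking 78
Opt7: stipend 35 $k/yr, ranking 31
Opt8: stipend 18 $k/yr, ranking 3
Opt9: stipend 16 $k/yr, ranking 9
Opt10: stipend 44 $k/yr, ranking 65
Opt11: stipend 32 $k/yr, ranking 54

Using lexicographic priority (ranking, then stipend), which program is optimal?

First minimize ranking: best is 3, kept {Opt4, Opt5, Opt8}.
Then maximize stipend: best is 29, kept {Opt5}.

Opt5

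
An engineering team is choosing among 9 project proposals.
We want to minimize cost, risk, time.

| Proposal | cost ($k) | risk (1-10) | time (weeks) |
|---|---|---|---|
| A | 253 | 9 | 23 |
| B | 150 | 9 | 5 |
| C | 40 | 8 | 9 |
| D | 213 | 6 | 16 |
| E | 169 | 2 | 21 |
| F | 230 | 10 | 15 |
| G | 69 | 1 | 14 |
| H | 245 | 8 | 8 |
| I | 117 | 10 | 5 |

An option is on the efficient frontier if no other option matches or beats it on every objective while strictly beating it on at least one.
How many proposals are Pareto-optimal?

5

A: dominated by B (cost 150≤253, risk 9≤9, time 5≤23).
B: not dominated.
C: not dominated (best cost).
D: dominated by G (cost 69≤213, risk 1≤6, time 14≤16).
E: dominated by G (cost 69≤169, risk 1≤2, time 14≤21).
F: dominated by B (cost 150≤230, risk 9≤10, time 5≤15).
G: not dominated (best risk).
H: not dominated.
I: not dominated.
Pareto-optimal: B, C, G, H, I → 5.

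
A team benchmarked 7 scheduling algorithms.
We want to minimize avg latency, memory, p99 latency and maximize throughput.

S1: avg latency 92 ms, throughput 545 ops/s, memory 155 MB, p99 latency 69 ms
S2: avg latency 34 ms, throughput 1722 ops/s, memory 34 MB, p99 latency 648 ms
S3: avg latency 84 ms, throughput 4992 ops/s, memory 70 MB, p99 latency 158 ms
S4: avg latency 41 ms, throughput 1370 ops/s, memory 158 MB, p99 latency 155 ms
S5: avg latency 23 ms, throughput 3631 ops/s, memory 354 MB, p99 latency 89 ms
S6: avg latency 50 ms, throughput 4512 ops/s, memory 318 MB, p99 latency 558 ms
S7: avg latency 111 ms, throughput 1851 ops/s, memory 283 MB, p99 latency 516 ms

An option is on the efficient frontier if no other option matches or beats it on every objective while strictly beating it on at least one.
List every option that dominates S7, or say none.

S3

S3: avg latency 84≤111, throughput 4992≥1851, memory 70≤283, p99 latency 158≤516 — dominates S7.
Others (S1, S2, S4, S5, S6) are each worse than S7 on at least one objective.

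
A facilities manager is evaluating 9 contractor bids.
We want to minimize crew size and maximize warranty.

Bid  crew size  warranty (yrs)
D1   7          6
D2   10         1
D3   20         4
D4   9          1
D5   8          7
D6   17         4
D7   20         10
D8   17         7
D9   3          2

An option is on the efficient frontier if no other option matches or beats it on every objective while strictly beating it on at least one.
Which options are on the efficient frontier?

D1, D5, D7, D9

D1: not dominated.
D2: dominated by D1 (crew size 7≤10, warranty 6≥1).
D3: dominated by D1 (crew size 7≤20, warranty 6≥4).
D4: dominated by D1 (crew size 7≤9, warranty 6≥1).
D5: not dominated.
D6: dominated by D1 (crew size 7≤17, warranty 6≥4).
D7: not dominated (best warranty).
D8: dominated by D5 (crew size 8≤17, warranty 7≥7).
D9: not dominated (best crew size).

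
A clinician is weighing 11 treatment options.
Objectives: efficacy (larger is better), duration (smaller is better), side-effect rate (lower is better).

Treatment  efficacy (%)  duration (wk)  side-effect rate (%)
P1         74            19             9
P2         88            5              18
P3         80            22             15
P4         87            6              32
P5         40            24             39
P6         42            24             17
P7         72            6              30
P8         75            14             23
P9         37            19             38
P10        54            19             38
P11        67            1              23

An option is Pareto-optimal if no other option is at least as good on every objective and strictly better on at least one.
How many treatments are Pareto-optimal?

4

P1: not dominated (best side-effect rate).
P2: not dominated (best efficacy).
P3: not dominated.
P4: dominated by P2 (efficacy 88≥87, duration 5≤6, side-effect rate 18≤32).
P5: dominated by P1 (efficacy 74≥40, duration 19≤24, side-effect rate 9≤39).
P6: dominated by P1 (efficacy 74≥42, duration 19≤24, side-effect rate 9≤17).
P7: dominated by P2 (efficacy 88≥72, duration 5≤6, side-effect rate 18≤30).
P8: dominated by P2 (efficacy 88≥75, duration 5≤14, side-effect rate 18≤23).
P9: dominated by P1 (efficacy 74≥37, duration 19≤19, side-effect rate 9≤38).
P10: dominated by P1 (efficacy 74≥54, duration 19≤19, side-effect rate 9≤38).
P11: not dominated (best duration).
Pareto-optimal: P1, P2, P3, P11 → 4.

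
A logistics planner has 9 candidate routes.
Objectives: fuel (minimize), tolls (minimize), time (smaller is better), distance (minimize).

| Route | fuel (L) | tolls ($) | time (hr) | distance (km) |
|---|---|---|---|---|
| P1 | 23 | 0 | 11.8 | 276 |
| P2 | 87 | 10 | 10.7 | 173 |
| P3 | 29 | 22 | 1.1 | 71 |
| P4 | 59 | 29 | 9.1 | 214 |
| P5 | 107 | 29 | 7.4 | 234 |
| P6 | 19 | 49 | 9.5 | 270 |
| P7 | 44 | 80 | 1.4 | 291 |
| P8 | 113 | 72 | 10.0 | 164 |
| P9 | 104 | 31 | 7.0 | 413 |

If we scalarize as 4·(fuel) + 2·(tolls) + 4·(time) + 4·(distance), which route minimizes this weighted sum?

P1: 4·23 + 2·0 + 4·11.8 + 4·276 = 1243.2
P2: 4·87 + 2·10 + 4·10.7 + 4·173 = 1102.8
P3: 4·29 + 2·22 + 4·1.1 + 4·71 = 448.4
P4: 4·59 + 2·29 + 4·9.1 + 4·214 = 1186.4
P5: 4·107 + 2·29 + 4·7.4 + 4·234 = 1451.6
P6: 4·19 + 2·49 + 4·9.5 + 4·270 = 1292.0
P7: 4·44 + 2·80 + 4·1.4 + 4·291 = 1505.6
P8: 4·113 + 2·72 + 4·10.0 + 4·164 = 1292.0
P9: 4·104 + 2·31 + 4·7.0 + 4·413 = 2158.0
Lowest: P3 at 448.4.

P3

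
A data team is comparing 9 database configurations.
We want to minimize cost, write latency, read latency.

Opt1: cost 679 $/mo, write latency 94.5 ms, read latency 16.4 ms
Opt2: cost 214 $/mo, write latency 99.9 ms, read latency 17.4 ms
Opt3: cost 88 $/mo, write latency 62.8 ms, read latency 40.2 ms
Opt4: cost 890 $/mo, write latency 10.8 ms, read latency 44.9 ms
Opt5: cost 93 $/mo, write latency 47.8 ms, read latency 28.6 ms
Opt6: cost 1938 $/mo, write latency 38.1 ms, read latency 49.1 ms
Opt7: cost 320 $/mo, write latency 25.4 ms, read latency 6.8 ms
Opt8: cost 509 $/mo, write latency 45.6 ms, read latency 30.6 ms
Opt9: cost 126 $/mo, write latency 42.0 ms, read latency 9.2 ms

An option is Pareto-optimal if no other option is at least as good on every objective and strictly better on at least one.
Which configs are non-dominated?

Opt3, Opt4, Opt5, Opt7, Opt9

Opt1: dominated by Opt7 (cost 320≤679, write latency 25.4≤94.5, read latency 6.8≤16.4).
Opt2: dominated by Opt9 (cost 126≤214, write latency 42.0≤99.9, read latency 9.2≤17.4).
Opt3: not dominated (best cost).
Opt4: not dominated (best write latency).
Opt5: not dominated.
Opt6: dominated by Opt4 (cost 890≤1938, write latency 10.8≤38.1, read latency 44.9≤49.1).
Opt7: not dominated (best read latency).
Opt8: dominated by Opt7 (cost 320≤509, write latency 25.4≤45.6, read latency 6.8≤30.6).
Opt9: not dominated.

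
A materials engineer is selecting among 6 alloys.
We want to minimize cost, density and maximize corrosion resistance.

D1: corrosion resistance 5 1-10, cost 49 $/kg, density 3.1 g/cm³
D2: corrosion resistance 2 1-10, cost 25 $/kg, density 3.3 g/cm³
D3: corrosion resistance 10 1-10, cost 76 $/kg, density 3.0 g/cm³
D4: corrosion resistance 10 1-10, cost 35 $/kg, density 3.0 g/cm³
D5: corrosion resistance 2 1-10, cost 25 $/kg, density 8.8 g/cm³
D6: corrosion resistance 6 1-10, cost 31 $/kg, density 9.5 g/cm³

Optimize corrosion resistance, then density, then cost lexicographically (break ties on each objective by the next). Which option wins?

First maximize corrosion resistance: best is 10, kept {D3, D4}.
Then minimize density: best is 3.0, kept {D3, D4}.
Then minimize cost: best is 35, kept {D4}.

D4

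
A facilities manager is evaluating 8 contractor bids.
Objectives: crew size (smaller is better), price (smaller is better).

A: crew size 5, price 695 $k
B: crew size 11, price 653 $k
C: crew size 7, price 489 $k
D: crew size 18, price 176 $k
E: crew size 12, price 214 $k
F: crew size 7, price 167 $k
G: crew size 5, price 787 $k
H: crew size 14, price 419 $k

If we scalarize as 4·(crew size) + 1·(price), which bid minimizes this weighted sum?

F

A: 4·5 + 1·695 = 715
B: 4·11 + 1·653 = 697
C: 4·7 + 1·489 = 517
D: 4·18 + 1·176 = 248
E: 4·12 + 1·214 = 262
F: 4·7 + 1·167 = 195
G: 4·5 + 1·787 = 807
H: 4·14 + 1·419 = 475
Lowest: F at 195.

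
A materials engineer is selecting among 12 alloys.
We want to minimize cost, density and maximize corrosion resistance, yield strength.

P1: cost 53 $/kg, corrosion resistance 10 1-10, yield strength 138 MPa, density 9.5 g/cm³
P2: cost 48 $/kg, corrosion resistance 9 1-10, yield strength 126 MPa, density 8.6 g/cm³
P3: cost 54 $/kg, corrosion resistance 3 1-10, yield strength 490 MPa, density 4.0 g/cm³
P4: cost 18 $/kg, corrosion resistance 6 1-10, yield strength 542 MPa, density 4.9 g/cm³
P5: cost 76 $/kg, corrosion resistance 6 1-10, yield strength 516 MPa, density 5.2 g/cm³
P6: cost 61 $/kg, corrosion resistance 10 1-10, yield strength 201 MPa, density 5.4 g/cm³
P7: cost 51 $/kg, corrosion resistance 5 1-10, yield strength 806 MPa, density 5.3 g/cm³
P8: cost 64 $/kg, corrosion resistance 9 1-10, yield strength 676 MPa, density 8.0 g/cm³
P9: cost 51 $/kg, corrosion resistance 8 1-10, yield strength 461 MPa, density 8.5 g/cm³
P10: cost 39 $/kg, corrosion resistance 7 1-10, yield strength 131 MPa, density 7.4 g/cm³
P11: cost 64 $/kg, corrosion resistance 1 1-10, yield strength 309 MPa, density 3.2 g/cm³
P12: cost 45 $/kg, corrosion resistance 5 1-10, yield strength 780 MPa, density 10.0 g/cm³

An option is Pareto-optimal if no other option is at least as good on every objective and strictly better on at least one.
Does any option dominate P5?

P4 vs P5: cost 18≤76, corrosion resistance 6≥6, yield strength 542≥516, density 4.9≤5.2 — P4 is at least as good on every objective and strictly better on at least one, so P4 dominates P5.

Yes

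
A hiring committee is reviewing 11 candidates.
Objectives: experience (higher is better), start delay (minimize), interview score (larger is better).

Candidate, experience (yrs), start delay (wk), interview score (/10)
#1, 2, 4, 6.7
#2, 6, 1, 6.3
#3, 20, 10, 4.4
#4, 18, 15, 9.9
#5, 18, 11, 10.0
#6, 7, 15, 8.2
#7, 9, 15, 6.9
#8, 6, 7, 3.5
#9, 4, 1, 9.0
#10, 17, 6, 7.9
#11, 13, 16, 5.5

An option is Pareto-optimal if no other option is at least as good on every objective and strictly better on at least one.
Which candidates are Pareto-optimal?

#2, #3, #5, #9, #10

#1: dominated by #9 (experience 4≥2, start delay 1≤4, interview score 9.0≥6.7).
#2: not dominated.
#3: not dominated (best experience).
#4: dominated by #5 (experience 18≥18, start delay 11≤15, interview score 10.0≥9.9).
#5: not dominated (best interview score).
#6: dominated by #4 (experience 18≥7, start delay 15≤15, interview score 9.9≥8.2).
#7: dominated by #4 (experience 18≥9, start delay 15≤15, interview score 9.9≥6.9).
#8: dominated by #2 (experience 6≥6, start delay 1≤7, interview score 6.3≥3.5).
#9: not dominated.
#10: not dominated.
#11: dominated by #4 (experience 18≥13, start delay 15≤16, interview score 9.9≥5.5).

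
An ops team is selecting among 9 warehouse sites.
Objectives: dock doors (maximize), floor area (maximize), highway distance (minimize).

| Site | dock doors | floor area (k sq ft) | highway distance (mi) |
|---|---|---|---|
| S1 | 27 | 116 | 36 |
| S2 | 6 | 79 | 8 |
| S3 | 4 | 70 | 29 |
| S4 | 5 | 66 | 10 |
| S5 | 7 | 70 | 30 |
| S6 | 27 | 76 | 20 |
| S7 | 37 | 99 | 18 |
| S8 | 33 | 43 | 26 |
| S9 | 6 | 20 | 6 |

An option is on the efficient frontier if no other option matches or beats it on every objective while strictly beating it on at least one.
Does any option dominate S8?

Yes

S7 vs S8: dock doors 37≥33, floor area 99≥43, highway distance 18≤26 — S7 is at least as good on every objective and strictly better on at least one, so S7 dominates S8.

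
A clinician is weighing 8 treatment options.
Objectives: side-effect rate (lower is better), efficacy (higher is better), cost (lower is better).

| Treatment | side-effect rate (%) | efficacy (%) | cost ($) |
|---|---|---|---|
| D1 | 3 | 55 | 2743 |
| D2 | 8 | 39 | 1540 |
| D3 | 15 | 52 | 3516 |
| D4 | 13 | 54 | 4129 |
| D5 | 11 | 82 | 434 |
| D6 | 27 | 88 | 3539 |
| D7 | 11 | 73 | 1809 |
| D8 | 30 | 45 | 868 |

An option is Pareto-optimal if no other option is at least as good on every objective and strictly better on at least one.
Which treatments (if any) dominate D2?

D1: worse on cost (2743 vs 1540).
D3: worse on side-effect rate (15 vs 8).
D4: worse on side-effect rate (13 vs 8).
D5: worse on side-effect rate (11 vs 8).
D6: worse on side-effect rate (27 vs 8).
D7: worse on side-effect rate (11 vs 8).
D8: worse on side-effect rate (30 vs 8).
No option dominates D2.

none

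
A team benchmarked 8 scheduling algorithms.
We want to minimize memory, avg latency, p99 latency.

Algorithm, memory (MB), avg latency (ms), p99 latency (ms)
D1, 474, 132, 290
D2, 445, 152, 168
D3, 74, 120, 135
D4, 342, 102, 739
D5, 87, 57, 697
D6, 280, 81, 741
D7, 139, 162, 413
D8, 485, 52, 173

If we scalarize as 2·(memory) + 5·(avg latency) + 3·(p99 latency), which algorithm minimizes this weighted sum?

D3

D1: 2·474 + 5·132 + 3·290 = 2478
D2: 2·445 + 5·152 + 3·168 = 2154
D3: 2·74 + 5·120 + 3·135 = 1153
D4: 2·342 + 5·102 + 3·739 = 3411
D5: 2·87 + 5·57 + 3·697 = 2550
D6: 2·280 + 5·81 + 3·741 = 3188
D7: 2·139 + 5·162 + 3·413 = 2327
D8: 2·485 + 5·52 + 3·173 = 1749
Lowest: D3 at 1153.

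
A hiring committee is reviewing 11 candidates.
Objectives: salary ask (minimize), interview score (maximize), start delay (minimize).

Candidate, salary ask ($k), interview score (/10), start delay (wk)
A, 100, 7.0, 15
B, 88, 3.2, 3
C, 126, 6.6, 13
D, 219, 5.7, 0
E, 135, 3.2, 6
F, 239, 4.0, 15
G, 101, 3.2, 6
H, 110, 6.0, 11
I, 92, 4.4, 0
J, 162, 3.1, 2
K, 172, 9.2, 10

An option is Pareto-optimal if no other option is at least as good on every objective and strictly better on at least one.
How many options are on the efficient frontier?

7

A: not dominated.
B: not dominated (best salary ask).
C: not dominated.
D: not dominated.
E: dominated by B (salary ask 88≤135, interview score 3.2≥3.2, start delay 3≤6).
F: dominated by A (salary ask 100≤239, interview score 7.0≥4.0, start delay 15≤15).
G: dominated by B (salary ask 88≤101, interview score 3.2≥3.2, start delay 3≤6).
H: not dominated.
I: not dominated.
J: dominated by I (salary ask 92≤162, interview score 4.4≥3.1, start delay 0≤2).
K: not dominated (best interview score).
Pareto-optimal: A, B, C, D, H, I, K → 7.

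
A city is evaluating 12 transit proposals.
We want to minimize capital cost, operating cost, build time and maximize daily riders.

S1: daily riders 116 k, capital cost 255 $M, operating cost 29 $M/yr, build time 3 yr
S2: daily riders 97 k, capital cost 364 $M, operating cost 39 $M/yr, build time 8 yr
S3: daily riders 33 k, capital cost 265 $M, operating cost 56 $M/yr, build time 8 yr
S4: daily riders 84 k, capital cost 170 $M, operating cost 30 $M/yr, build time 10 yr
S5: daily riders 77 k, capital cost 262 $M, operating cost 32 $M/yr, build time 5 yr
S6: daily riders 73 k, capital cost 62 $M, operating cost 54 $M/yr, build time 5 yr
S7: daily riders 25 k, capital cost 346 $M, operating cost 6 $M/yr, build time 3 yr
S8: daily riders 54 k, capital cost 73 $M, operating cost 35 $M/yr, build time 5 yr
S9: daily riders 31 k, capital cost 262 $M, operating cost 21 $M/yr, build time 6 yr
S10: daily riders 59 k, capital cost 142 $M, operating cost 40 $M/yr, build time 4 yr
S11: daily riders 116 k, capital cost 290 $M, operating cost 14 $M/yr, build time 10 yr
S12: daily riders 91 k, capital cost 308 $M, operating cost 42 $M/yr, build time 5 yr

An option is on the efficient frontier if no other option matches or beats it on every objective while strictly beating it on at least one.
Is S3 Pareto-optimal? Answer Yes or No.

No

S1 vs S3: daily riders 116≥33, capital cost 255≤265, operating cost 29≤56, build time 3≤8 — S1 is at least as good on every objective and strictly better on at least one, so S1 dominates S3.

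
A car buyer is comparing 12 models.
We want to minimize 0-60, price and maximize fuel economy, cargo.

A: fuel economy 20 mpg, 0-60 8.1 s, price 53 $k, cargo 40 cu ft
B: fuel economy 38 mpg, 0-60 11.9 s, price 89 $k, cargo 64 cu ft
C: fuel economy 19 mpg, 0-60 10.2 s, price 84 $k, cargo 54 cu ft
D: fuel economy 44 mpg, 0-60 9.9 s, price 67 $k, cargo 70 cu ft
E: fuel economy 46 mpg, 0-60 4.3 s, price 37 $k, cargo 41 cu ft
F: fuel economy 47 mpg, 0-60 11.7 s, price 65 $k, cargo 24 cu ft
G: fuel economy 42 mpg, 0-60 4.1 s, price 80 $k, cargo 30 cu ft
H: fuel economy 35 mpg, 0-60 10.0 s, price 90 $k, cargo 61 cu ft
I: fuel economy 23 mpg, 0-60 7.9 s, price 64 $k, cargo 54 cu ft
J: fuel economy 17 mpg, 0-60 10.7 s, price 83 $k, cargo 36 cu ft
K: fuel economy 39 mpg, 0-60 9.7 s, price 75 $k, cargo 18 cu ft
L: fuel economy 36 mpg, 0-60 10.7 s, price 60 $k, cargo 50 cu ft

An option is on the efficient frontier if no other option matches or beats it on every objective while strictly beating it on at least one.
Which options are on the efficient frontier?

A: dominated by E (fuel economy 46≥20, 0-60 4.3≤8.1, price 37≤53, cargo 41≥40).
B: dominated by D (fuel economy 44≥38, 0-60 9.9≤11.9, price 67≤89, cargo 70≥64).
C: dominated by D (fuel economy 44≥19, 0-60 9.9≤10.2, price 67≤84, cargo 70≥54).
D: not dominated (best cargo).
E: not dominated (best price).
F: not dominated (best fuel economy).
G: not dominated (best 0-60).
H: dominated by D (fuel economy 44≥35, 0-60 9.9≤10.0, price 67≤90, cargo 70≥61).
I: not dominated.
J: dominated by A (fuel economy 20≥17, 0-60 8.1≤10.7, price 53≤83, cargo 40≥36).
K: dominated by E (fuel economy 46≥39, 0-60 4.3≤9.7, price 37≤75, cargo 41≥18).
L: not dominated.

D, E, F, G, I, L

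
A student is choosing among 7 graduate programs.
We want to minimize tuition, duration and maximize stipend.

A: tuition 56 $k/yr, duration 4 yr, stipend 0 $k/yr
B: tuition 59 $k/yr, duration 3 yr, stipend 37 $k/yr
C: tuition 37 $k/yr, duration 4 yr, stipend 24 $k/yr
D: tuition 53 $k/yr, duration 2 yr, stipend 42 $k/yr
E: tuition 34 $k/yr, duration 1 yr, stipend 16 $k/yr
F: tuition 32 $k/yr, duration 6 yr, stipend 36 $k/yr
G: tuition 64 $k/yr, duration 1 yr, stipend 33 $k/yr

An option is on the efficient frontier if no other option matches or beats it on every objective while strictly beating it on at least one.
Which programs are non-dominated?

C, D, E, F, G

A: dominated by C (tuition 37≤56, duration 4≤4, stipend 24≥0).
B: dominated by D (tuition 53≤59, duration 2≤3, stipend 42≥37).
C: not dominated.
D: not dominated (best stipend).
E: not dominated.
F: not dominated (best tuition).
G: not dominated.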